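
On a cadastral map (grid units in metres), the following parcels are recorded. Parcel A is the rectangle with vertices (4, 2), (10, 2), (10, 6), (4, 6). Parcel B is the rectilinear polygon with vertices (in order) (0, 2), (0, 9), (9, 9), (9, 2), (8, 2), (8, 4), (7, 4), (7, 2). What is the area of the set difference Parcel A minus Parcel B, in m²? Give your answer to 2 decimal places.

|Parcel A| = 24, |Parcel A∩Parcel B| = 18.
|Parcel A ∖ Parcel B| = |Parcel A| − |Parcel A∩Parcel B| = 24 − 18 = 6.00.

6.00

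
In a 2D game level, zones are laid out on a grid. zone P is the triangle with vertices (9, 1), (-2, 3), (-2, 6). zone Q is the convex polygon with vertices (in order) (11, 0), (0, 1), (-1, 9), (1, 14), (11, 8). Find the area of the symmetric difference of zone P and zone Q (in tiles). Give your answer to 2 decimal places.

115.03

|zone P| = 16.5, |zone Q| = 122.5, |zone P∩zone Q| = 11.9832.
|zone P △ zone Q| = |zone P| + |zone Q| − 2·|zone P∩zone Q| = 16.5 + 122.5 − 23.9664 = 115.03.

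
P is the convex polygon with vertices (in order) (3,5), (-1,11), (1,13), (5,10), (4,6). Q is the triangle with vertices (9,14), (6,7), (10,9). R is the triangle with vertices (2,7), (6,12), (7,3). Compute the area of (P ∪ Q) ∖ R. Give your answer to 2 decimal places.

|P ∪ Q| = 35.5.
|(P ∪ Q) ∩ R| = 6.1972.
|(P ∪ Q) ∖ R| = 35.5 − 6.1972 = 29.30.

29.30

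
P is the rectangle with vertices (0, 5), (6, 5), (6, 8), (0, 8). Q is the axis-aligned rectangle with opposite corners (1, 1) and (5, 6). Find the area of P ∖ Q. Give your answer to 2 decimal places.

|P∩Q|: x∈[1,5], y∈[5,6] → 4·1 = 4.
|P| = 18.
|P ∖ Q| = |P| − |P∩Q| = 18 − 4 = 14.00.

14.00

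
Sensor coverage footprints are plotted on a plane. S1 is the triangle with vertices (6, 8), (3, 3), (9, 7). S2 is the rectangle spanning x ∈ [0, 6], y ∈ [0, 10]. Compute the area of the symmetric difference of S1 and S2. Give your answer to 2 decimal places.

|S1| = 9, |S2| = 60, |S1∩S2| = 4.5.
|S1 △ S2| = |S1| + |S2| − 2·|S1∩S2| = 9 + 60 − 9 = 60.00.

60.00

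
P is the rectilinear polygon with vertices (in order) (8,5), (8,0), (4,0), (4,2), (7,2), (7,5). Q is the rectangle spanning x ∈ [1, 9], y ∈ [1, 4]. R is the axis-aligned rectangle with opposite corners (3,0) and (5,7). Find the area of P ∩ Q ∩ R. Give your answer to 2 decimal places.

The intersection is the polygon with vertices (4,1), (4,2), (5,2), (5,1).
By the shoelace formula its area is 1.00.

1.00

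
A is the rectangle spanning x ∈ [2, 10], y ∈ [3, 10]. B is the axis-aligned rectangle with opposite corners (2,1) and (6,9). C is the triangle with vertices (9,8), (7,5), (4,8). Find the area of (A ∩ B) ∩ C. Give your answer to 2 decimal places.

The region (A ∩ B) ∩ C is the polygon with vertices (6,6), (4,8), (6,8).
By the shoelace formula its area is 2.00.

2.00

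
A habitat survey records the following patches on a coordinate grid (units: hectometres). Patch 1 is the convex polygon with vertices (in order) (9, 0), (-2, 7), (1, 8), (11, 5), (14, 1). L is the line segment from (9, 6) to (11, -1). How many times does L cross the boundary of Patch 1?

2

The segment meets the boundary at (10.622,0.324), (9.125,5.562).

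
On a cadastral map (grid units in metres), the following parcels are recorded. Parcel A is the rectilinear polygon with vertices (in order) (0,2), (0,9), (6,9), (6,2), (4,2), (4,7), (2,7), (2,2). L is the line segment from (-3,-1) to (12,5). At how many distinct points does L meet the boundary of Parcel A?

2

The segment meets the boundary at (6,2.6), (4.5,2).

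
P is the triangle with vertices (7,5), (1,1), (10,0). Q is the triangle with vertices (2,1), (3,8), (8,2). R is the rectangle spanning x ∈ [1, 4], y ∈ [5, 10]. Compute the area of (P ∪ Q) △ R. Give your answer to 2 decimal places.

|P ∪ Q| = 32.1363.
|(P ∪ Q) ∩ R| = 3.0429.
|(P ∪ Q) △ R| = 32.1363 + 15 − 6.0857 = 41.05.

41.05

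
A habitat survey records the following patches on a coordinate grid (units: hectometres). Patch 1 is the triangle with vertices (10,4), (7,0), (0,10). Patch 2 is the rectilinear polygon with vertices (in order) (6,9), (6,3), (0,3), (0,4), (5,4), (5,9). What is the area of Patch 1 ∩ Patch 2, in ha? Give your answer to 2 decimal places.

The intersection is the polygon with vertices (4.2,4), (5,4), (5,7), (6,6.4), (6,3), (4.9,3).
By the shoelace formula its area is 4.15.

4.15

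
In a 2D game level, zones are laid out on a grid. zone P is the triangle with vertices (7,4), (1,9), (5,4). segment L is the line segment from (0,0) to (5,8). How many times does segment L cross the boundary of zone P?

The segment meets the boundary at (4.041,6.466), (3.596,5.754).

2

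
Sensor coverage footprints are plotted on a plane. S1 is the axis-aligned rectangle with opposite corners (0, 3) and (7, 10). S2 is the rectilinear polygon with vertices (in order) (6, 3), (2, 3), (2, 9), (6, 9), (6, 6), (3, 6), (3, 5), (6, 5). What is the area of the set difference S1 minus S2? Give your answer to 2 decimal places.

|S1| = 49, |S1∩S2| = 21.
|S1 ∖ S2| = |S1| − |S1∩S2| = 49 − 21 = 28.00.

28.00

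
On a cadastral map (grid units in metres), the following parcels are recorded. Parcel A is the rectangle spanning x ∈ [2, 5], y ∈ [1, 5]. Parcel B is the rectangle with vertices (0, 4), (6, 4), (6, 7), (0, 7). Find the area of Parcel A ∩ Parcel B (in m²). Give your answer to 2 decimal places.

|Parcel A∩Parcel B|: x∈[2,5], y∈[4,5] → 3·1 = 3.

3.00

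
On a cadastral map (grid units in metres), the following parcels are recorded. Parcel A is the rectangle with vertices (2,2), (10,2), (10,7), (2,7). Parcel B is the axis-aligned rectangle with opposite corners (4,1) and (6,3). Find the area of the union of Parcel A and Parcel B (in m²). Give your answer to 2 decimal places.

42.00

By inclusion–exclusion:
Individual areas: |Parcel A| = 40, |Parcel B| = 4.
|Parcel A∩Parcel B|: x∈[4,6], y∈[2,3] → 2·1 = 2.
|Parcel A ∪ Parcel B| = 44 − 2 = 42.00.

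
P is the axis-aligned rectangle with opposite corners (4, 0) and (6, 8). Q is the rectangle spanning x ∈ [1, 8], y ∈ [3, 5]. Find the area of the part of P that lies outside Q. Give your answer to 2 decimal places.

|P∩Q|: x∈[4,6], y∈[3,5] → 2·2 = 4.
|P| = 16.
|P ∖ Q| = |P| − |P∩Q| = 16 − 4 = 12.00.

12.00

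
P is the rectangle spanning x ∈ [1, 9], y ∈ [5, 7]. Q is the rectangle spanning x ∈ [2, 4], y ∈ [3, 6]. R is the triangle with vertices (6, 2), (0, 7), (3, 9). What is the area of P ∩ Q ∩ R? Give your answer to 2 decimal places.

The intersection is the polygon with vertices (2,6), (4,6), (4,5), (2.4,5), (2,5.333).
By the shoelace formula its area is 1.93.

1.93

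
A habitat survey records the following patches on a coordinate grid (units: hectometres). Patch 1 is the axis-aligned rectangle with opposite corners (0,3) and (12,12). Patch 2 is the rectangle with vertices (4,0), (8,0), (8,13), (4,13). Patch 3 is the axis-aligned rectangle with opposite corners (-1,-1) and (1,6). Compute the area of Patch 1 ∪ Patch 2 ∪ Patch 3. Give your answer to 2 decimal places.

By inclusion–exclusion:
Individual areas: |Patch 1| = 108, |Patch 2| = 52, |Patch 3| = 14.
|Patch 1∩Patch 2|: x∈[4,8], y∈[3,12] → 4·9 = 36.
|Patch 1∩Patch 3|: x∈[0,1], y∈[3,6] → 1·3 = 3.
|Patch 2∩Patch 3| = 0 (no overlap).
|Patch 1∩Patch 2∩Patch 3| = 0.
|Patch 1 ∪ Patch 2 ∪ Patch 3| = 174 − 39 + 0 = 135.00.

135.00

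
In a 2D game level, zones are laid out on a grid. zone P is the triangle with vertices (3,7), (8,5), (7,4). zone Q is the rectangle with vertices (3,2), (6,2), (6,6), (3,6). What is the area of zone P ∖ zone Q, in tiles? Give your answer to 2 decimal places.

2.51

|zone P| = 3.5, |zone P∩zone Q| = 0.9917.
|zone P ∖ zone Q| = |zone P| − |zone P∩zone Q| = 3.5 − 0.9917 = 2.51.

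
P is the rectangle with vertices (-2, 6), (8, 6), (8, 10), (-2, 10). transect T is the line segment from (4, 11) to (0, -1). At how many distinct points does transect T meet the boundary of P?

The segment meets the boundary at (2.333,6), (3.667,10).

2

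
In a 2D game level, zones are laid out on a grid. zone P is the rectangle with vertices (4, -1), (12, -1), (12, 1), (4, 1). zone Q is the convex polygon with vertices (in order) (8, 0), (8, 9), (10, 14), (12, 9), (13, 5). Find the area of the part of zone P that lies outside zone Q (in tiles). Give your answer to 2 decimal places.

|zone P| = 16, |zone P∩zone Q| = 0.5.
|zone P ∖ zone Q| = |zone P| − |zone P∩zone Q| = 16 − 0.5 = 15.50.

15.50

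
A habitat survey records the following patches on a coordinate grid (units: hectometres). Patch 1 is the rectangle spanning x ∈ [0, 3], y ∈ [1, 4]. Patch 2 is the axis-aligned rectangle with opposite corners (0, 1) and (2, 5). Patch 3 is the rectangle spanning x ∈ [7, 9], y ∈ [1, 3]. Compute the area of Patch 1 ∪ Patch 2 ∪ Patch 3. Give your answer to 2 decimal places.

By inclusion–exclusion:
Individual areas: |Patch 1| = 9, |Patch 2| = 8, |Patch 3| = 4.
|Patch 1∩Patch 2|: x∈[0,2], y∈[1,4] → 2·3 = 6.
|Patch 1∩Patch 3| = 0 (no overlap).
|Patch 2∩Patch 3| = 0 (no overlap).
|Patch 1∩Patch 2∩Patch 3| = 0.
|Patch 1 ∪ Patch 2 ∪ Patch 3| = 21 − 6 + 0 = 15.00.

15.00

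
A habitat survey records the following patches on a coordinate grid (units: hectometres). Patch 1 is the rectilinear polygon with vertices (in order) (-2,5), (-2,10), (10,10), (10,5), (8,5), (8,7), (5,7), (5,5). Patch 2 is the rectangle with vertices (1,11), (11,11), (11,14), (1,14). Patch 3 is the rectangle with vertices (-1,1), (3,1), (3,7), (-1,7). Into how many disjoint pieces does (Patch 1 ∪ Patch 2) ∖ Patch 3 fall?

2

(Patch 1 ∪ Patch 2) ∖ Patch 3 splits into 2 disjoint pieces (area 46, area 30).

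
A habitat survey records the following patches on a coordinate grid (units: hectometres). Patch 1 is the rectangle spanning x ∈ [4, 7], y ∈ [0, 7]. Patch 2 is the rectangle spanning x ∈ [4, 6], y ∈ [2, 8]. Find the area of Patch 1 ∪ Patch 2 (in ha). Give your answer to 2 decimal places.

23.00

By inclusion–exclusion:
Individual areas: |Patch 1| = 21, |Patch 2| = 12.
|Patch 1∩Patch 2|: x∈[4,6], y∈[2,7] → 2·5 = 10.
|Patch 1 ∪ Patch 2| = 33 − 10 = 23.00.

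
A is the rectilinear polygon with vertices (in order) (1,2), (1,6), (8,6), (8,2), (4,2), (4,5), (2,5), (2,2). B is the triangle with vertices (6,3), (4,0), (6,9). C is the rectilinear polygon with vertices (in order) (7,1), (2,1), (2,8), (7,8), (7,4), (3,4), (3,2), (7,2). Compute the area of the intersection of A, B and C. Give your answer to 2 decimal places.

1.78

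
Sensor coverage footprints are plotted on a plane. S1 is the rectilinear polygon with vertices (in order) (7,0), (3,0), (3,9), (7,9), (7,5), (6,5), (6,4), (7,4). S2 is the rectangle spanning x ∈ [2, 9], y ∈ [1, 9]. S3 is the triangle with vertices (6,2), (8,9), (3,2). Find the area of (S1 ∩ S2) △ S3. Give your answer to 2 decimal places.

|S1 ∩ S2| = 31.
|(S1 ∩ S2) ∩ S3| = 8.7357.
|(S1 ∩ S2) △ S3| = 31 + 10.5 − 17.4714 = 24.03.

24.03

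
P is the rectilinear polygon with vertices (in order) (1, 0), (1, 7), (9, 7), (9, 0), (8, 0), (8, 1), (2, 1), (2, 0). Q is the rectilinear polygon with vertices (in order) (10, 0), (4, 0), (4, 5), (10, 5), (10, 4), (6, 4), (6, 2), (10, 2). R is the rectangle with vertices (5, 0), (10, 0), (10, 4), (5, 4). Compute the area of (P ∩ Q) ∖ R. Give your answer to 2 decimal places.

|P ∩ Q| = 15.
|(P ∩ Q) ∩ R| = 7.
|(P ∩ Q) ∖ R| = 15 − 7 = 8.00.

8.00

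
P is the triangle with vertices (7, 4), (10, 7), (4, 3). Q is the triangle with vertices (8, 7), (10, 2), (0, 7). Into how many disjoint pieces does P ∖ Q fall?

2

P ∖ Q splits into 2 disjoint pieces (area 0.3759, area 0.6857).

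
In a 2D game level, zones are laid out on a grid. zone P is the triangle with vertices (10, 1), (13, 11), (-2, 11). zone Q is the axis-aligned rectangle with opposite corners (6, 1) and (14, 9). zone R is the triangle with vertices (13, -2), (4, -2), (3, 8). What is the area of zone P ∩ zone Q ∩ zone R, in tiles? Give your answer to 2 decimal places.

1.33

The intersection is the polygon with vertices (6,4.333), (6,5), (10,1).
By the shoelace formula its area is 1.33.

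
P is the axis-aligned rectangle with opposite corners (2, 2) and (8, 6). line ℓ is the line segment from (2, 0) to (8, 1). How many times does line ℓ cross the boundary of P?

The segment lies entirely outside P and never meets its boundary.

0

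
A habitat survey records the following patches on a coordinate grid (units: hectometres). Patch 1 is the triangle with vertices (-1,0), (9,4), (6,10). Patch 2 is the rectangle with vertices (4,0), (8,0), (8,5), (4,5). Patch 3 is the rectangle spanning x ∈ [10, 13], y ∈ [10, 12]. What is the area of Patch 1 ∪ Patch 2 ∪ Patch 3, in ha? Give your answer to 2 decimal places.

53.20

By inclusion–exclusion:
Individual areas: |Patch 1| = 36, |Patch 2| = 20, |Patch 3| = 6.
|Patch 1∩Patch 2| = 8.8.
|Patch 1∩Patch 3| = 0.
|Patch 2∩Patch 3| = 0 (no overlap).
|Patch 1∩Patch 2∩Patch 3| = 0.
|Patch 1 ∪ Patch 2 ∪ Patch 3| = 62 − 8.8 + 0 = 53.20.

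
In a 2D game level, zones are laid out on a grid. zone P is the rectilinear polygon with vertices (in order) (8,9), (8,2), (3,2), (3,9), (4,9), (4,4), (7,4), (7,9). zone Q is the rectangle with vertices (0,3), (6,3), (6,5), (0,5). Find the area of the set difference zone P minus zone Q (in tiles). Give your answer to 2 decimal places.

|zone P| = 20, |zone P∩zone Q| = 4.
|zone P ∖ zone Q| = |zone P| − |zone P∩zone Q| = 20 − 4 = 16.00.

16.00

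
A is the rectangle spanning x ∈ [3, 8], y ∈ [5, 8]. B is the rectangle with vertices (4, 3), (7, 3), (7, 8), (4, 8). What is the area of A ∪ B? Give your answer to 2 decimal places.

21.00

By inclusion–exclusion:
Individual areas: |A| = 15, |B| = 15.
|A∩B|: x∈[4,7], y∈[5,8] → 3·3 = 9.
|A ∪ B| = 30 − 9 = 21.00.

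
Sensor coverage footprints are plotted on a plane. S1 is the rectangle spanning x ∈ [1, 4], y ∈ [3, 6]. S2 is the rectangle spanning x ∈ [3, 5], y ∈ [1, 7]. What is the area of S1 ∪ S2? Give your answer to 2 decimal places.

By inclusion–exclusion:
Individual areas: |S1| = 9, |S2| = 12.
|S1∩S2|: x∈[3,4], y∈[3,6] → 1·3 = 3.
|S1 ∪ S2| = 21 − 3 = 18.00.

18.00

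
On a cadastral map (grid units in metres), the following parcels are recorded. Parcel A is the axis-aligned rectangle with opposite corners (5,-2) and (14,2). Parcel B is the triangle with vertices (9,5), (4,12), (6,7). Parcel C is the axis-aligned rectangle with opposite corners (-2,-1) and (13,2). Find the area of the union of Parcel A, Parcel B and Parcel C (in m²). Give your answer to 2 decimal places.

By inclusion–exclusion:
Individual areas: |Parcel A| = 36, |Parcel B| = 5.5, |Parcel C| = 45.
|Parcel A∩Parcel B| = 0.
|Parcel A∩Parcel C|: x∈[5,13], y∈[-1,2] → 8·3 = 24.
|Parcel B∩Parcel C| = 0.
|Parcel A∩Parcel B∩Parcel C| = 0.
|Parcel A ∪ Parcel B ∪ Parcel C| = 86.5 − 24 + 0 = 62.50.

62.50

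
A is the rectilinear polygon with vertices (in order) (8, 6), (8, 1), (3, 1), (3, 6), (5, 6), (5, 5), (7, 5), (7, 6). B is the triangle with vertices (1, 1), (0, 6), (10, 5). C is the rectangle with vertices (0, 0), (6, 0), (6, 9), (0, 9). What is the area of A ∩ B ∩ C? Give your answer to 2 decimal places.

The intersection is the polygon with vertices (3,1.889), (3,5.7), (5,5.5), (5,5), (6,5), (6,3.222).
By the shoelace formula its area is 8.53.

8.53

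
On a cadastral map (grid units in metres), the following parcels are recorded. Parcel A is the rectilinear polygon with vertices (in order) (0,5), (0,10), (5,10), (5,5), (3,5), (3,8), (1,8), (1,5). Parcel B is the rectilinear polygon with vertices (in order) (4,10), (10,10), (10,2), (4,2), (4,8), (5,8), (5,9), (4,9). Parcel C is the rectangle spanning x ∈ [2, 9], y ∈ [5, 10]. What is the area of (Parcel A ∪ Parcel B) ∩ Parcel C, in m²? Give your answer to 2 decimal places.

32.00

|Parcel A ∪ Parcel B| = 62.
|(Parcel A ∪ Parcel B) ∩ Parcel C| = 32.00.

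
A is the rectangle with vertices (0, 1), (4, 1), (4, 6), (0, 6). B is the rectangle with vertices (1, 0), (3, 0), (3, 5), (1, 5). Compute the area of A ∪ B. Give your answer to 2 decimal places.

By inclusion–exclusion:
Individual areas: |A| = 20, |B| = 10.
|A∩B|: x∈[1,3], y∈[1,5] → 2·4 = 8.
|A ∪ B| = 30 − 8 = 22.00.

22.00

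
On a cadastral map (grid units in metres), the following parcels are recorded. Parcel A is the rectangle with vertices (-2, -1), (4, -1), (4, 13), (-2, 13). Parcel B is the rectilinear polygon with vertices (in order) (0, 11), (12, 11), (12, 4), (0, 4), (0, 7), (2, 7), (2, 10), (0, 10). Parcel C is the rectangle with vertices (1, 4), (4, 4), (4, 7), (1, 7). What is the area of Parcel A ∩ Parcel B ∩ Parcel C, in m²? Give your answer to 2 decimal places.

The intersection is the polygon with vertices (1,4), (1,7), (2,7), (4,7), (4,4).
By the shoelace formula its area is 9.00.

9.00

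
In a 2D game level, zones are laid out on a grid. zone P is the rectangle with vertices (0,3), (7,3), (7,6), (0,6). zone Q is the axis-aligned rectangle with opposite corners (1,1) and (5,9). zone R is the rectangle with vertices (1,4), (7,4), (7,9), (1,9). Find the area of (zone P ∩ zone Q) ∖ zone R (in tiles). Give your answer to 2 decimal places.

4.00

|zone P ∩ zone Q| = 12.
|(zone P ∩ zone Q) ∩ zone R| = 8.
|(zone P ∩ zone Q) ∖ zone R| = 12 − 8 = 4.00.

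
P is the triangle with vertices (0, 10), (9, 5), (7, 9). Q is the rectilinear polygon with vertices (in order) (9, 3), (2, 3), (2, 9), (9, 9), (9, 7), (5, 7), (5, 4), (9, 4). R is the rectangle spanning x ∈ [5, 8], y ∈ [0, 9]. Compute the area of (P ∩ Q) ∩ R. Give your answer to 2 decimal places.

The region (P ∩ Q) ∩ R is the polygon with vertices (7,9), (8,7), (5.4,7), (5,7.222), (5,9).
By the shoelace formula its area is 4.96.

4.96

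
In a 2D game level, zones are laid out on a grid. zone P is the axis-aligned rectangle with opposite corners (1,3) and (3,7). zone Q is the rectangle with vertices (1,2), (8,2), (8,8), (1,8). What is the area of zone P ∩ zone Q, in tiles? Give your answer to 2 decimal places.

|zone P∩zone Q|: x∈[1,3], y∈[3,7] → 2·4 = 8.

8.00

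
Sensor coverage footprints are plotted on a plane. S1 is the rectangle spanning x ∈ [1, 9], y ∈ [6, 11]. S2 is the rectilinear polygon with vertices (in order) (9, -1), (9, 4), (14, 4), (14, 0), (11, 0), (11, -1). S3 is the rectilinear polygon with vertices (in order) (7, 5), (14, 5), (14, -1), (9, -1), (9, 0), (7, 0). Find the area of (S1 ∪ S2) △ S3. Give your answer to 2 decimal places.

58.00

|S1 ∪ S2| = 62.
|(S1 ∪ S2) ∩ S3| = 22.
|(S1 ∪ S2) △ S3| = 62 + 40 − 44 = 58.00.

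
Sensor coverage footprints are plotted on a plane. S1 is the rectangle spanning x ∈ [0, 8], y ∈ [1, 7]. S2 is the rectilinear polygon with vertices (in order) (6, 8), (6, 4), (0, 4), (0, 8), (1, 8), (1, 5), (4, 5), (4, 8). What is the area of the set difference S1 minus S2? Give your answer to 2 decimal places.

|S1| = 48, |S1∩S2| = 12.
|S1 ∖ S2| = |S1| − |S1∩S2| = 48 − 12 = 36.00.

36.00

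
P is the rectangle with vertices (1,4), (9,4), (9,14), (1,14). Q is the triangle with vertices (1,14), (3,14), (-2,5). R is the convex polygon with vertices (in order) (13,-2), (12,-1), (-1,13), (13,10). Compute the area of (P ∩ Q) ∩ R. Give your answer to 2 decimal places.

1.14

The region (P ∩ Q) ∩ R is the polygon with vertices (1.155,10.679), (1,10.846), (1,12.571), (2.078,12.34).
By the shoelace formula its area is 1.14.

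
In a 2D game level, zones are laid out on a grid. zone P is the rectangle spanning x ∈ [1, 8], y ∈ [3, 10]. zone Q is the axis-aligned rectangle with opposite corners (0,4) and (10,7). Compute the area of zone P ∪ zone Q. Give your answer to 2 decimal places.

By inclusion–exclusion:
Individual areas: |zone P| = 49, |zone Q| = 30.
|zone P∩zone Q|: x∈[1,8], y∈[4,7] → 7·3 = 21.
|zone P ∪ zone Q| = 79 − 21 = 58.00.

58.00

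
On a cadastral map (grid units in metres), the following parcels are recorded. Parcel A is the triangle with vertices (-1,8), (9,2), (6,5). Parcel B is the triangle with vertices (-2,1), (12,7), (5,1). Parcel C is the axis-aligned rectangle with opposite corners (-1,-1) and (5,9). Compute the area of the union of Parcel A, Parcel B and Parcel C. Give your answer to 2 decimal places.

72.19

By inclusion–exclusion:
Individual areas: |Parcel A| = 6, |Parcel B| = 21, |Parcel C| = 60.
|Parcel A∩Parcel B| = 1.4419.
|Parcel A∩Parcel C| = 3.0857.
|Parcel B∩Parcel C| = 10.2857.
|Parcel A∩Parcel B∩Parcel C| = 0.
|Parcel A ∪ Parcel B ∪ Parcel C| = 87 − 14.8133 + 0 = 72.19.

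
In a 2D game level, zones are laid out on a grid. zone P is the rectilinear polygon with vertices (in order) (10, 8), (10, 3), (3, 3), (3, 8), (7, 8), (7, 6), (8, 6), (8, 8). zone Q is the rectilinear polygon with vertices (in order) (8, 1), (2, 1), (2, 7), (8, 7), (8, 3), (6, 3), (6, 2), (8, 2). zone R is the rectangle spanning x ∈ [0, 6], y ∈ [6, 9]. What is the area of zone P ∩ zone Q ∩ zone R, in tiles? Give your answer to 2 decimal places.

The intersection is the polygon with vertices (3,7), (6,7), (6,6), (3,6).
By the shoelace formula its area is 3.00.

3.00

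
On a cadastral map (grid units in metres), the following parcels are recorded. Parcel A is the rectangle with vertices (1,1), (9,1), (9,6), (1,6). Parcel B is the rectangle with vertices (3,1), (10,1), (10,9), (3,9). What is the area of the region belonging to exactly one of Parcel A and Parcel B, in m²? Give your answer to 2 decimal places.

|Parcel A∩Parcel B|: x∈[3,9], y∈[1,6] → 6·5 = 30.
|Parcel A △ Parcel B| = |Parcel A| + |Parcel B| − 2·|Parcel A∩Parcel B| = 40 + 56 − 60 = 36.00.

36.00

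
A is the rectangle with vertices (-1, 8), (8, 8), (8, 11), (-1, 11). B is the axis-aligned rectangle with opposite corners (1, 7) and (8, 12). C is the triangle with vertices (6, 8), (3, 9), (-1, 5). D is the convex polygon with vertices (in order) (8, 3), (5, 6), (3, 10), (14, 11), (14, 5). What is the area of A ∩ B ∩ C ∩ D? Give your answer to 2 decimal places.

The intersection is the polygon with vertices (6,8), (4,8), (3.6,8.8).
By the shoelace formula its area is 0.80.

0.80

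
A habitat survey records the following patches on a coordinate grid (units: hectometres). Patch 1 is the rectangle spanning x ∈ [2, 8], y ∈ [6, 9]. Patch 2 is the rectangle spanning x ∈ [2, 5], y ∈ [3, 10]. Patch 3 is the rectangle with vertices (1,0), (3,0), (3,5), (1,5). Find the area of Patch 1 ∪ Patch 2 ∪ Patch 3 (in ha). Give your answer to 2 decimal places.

By inclusion–exclusion:
Individual areas: |Patch 1| = 18, |Patch 2| = 21, |Patch 3| = 10.
|Patch 1∩Patch 2|: x∈[2,5], y∈[6,9] → 3·3 = 9.
|Patch 1∩Patch 3| = 0 (no overlap).
|Patch 2∩Patch 3|: x∈[2,3], y∈[3,5] → 1·2 = 2.
|Patch 1∩Patch 2∩Patch 3| = 0.
|Patch 1 ∪ Patch 2 ∪ Patch 3| = 49 − 11 + 0 = 38.00.

38.00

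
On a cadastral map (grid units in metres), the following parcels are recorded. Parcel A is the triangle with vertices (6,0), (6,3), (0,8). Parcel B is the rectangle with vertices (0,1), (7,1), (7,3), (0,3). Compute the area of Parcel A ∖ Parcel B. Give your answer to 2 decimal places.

6.00

|Parcel A| = 9, |Parcel A∩Parcel B| = 3.
|Parcel A ∖ Parcel B| = |Parcel A| − |Parcel A∩Parcel B| = 9 − 3 = 6.00.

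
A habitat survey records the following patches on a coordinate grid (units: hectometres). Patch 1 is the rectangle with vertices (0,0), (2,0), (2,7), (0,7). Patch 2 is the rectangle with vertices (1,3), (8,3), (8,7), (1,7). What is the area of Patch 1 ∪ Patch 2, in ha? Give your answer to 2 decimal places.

38.00

By inclusion–exclusion:
Individual areas: |Patch 1| = 14, |Patch 2| = 28.
|Patch 1∩Patch 2|: x∈[1,2], y∈[3,7] → 1·4 = 4.
|Patch 1 ∪ Patch 2| = 42 − 4 = 38.00.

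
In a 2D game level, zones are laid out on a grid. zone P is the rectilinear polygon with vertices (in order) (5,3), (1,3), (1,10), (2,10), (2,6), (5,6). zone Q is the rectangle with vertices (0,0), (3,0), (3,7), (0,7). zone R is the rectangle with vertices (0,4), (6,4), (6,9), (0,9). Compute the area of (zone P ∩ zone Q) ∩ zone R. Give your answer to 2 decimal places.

The region (zone P ∩ zone Q) ∩ zone R is the polygon with vertices (1,7), (2,7), (2,6), (3,6), (3,4), (1,4).
By the shoelace formula its area is 5.00.

5.00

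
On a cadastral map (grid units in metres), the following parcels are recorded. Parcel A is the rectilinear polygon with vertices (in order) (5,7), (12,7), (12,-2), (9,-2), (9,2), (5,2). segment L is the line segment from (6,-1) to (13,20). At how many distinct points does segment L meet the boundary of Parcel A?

The segment meets the boundary at (8.667,7), (7,2).

2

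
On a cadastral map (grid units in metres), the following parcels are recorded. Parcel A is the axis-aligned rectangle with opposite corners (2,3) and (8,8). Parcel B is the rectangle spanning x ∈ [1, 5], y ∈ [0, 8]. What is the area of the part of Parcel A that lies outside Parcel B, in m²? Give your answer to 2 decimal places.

|Parcel A∩Parcel B|: x∈[2,5], y∈[3,8] → 3·5 = 15.
|Parcel A| = 30.
|Parcel A ∖ Parcel B| = |Parcel A| − |Parcel A∩Parcel B| = 30 − 15 = 15.00.

15.00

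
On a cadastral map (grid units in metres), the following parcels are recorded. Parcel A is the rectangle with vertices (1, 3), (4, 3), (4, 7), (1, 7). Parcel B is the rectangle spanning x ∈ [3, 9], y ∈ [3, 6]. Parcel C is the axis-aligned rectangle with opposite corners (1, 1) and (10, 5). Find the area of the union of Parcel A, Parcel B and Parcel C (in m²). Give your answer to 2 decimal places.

By inclusion–exclusion:
Individual areas: |Parcel A| = 12, |Parcel B| = 18, |Parcel C| = 36.
|Parcel A∩Parcel B|: x∈[3,4], y∈[3,6] → 1·3 = 3.
|Parcel A∩Parcel C|: x∈[1,4], y∈[3,5] → 3·2 = 6.
|Parcel B∩Parcel C|: x∈[3,9], y∈[3,5] → 6·2 = 12.
|Parcel A∩Parcel B∩Parcel C| = 2.
|Parcel A ∪ Parcel B ∪ Parcel C| = 66 − 21 + 2 = 47.00.

47.00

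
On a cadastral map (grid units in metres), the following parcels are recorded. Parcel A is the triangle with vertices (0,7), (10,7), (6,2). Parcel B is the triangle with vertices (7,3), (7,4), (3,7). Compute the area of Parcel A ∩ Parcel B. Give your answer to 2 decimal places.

1.99

The intersection is the polygon with vertices (6.889,3.111), (3,7), (7,4), (7,3.25).
By the shoelace formula its area is 1.99.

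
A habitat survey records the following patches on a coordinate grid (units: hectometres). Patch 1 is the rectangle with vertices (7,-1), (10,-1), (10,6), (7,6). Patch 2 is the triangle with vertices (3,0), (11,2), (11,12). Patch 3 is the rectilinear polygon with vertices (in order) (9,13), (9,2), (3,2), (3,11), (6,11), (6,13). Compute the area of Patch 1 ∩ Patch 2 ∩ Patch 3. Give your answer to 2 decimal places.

The intersection is the polygon with vertices (7,6), (9,6), (9,2), (7,2).
By the shoelace formula its area is 8.00.

8.00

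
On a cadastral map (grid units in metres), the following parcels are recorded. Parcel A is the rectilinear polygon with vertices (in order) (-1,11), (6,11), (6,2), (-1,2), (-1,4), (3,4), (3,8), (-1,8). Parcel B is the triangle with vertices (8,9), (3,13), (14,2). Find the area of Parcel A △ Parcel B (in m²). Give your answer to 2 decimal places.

|Parcel A| = 47, |Parcel B| = 5.5, |Parcel A∩Parcel B| = 0.4.
|Parcel A △ Parcel B| = |Parcel A| + |Parcel B| − 2·|Parcel A∩Parcel B| = 47 + 5.5 − 0.8 = 51.70.

51.70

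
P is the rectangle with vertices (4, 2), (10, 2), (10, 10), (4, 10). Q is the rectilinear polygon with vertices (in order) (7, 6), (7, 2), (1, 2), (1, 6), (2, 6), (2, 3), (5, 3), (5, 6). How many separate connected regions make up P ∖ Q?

P ∖ Q is a single connected region.

1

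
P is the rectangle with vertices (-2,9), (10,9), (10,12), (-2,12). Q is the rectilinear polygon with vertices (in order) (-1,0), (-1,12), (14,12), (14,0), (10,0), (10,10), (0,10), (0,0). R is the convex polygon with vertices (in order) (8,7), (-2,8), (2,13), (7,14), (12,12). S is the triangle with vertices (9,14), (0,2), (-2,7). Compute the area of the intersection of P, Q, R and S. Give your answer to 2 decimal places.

4.93

The intersection is the polygon with vertices (7.5,12), (6,10), (2.714,10), (5.857,12).
By the shoelace formula its area is 4.93.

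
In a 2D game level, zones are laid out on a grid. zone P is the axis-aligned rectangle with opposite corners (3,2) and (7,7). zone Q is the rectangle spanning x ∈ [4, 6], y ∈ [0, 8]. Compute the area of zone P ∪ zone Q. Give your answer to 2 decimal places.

By inclusion–exclusion:
Individual areas: |zone P| = 20, |zone Q| = 16.
|zone P∩zone Q|: x∈[4,6], y∈[2,7] → 2·5 = 10.
|zone P ∪ zone Q| = 36 − 10 = 26.00.

26.00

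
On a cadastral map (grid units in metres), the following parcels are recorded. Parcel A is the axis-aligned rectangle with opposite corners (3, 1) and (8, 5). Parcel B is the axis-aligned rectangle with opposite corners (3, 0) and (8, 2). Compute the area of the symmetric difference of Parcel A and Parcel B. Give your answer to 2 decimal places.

|Parcel A∩Parcel B|: x∈[3,8], y∈[1,2] → 5·1 = 5.
|Parcel A △ Parcel B| = |Parcel A| + |Parcel B| − 2·|Parcel A∩Parcel B| = 20 + 10 − 10 = 20.00.

20.00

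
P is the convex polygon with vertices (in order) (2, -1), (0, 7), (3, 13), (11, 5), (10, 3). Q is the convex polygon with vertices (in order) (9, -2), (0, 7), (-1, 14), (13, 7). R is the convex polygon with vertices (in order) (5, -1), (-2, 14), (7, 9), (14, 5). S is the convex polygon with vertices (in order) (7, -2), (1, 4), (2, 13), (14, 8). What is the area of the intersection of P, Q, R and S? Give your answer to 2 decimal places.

58.03

The intersection is the polygon with vertices (10,3), (6,1), (2.375,4.625), (1.321,6.885), (1.714,10.429), (2.304,11.609), (7,9), (11,5).
By the shoelace formula its area is 58.03.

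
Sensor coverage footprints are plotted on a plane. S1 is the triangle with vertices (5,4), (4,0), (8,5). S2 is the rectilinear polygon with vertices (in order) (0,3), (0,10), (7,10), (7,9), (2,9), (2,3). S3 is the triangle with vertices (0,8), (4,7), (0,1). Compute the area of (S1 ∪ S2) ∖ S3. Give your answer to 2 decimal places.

15.33

|S1 ∪ S2| = 24.5.
|(S1 ∪ S2) ∩ S3| = 9.1667.
|(S1 ∪ S2) ∖ S3| = 24.5 − 9.1667 = 15.33.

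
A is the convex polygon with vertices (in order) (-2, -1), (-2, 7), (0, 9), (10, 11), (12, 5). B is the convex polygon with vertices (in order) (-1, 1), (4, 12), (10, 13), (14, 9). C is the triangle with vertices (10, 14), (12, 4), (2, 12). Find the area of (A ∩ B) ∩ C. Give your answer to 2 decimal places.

The region (A ∩ B) ∩ C is the polygon with vertices (11.17,7.491), (9.05,6.36), (4.6,9.92), (10,11).
By the shoelace formula its area is 16.40.

16.40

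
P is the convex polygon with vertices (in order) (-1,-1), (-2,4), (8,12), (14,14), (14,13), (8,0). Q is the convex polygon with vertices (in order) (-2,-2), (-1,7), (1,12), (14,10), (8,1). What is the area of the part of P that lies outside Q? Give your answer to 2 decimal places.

|P| = 122, |P∩Q| = 103.7941.
|P ∖ Q| = |P| − |P∩Q| = 122 − 103.7941 = 18.21.

18.21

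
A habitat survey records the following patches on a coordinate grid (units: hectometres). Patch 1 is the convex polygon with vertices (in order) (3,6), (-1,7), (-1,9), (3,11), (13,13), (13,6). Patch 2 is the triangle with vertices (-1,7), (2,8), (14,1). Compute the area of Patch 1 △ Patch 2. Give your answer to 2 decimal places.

78.64

|Patch 1| = 74, |Patch 2| = 16.5, |Patch 1∩Patch 2| = 5.9286.
|Patch 1 △ Patch 2| = |Patch 1| + |Patch 2| − 2·|Patch 1∩Patch 2| = 74 + 16.5 − 11.8571 = 78.64.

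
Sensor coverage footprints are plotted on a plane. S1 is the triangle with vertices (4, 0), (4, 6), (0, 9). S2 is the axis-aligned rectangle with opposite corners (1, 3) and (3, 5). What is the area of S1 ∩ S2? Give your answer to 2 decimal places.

The intersection is the polygon with vertices (1.778,5), (3,5), (3,3), (2.667,3).
By the shoelace formula its area is 1.56.

1.56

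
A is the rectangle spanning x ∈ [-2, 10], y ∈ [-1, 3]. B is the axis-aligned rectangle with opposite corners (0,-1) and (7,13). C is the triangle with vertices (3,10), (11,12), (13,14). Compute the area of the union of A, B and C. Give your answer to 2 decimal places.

122.80

By inclusion–exclusion:
Individual areas: |A| = 48, |B| = 98, |C| = 6.
|A∩B|: x∈[0,7], y∈[-1,3] → 7·4 = 28.
|A∩C| = 0.
|B∩C| = 1.2.
|A∩B∩C| = 0.
|A ∪ B ∪ C| = 152 − 29.2 + 0 = 122.80.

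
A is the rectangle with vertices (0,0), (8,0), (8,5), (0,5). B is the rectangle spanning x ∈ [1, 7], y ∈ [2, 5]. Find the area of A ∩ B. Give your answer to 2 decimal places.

|A∩B|: x∈[1,7], y∈[2,5] → 6·3 = 18.

18.00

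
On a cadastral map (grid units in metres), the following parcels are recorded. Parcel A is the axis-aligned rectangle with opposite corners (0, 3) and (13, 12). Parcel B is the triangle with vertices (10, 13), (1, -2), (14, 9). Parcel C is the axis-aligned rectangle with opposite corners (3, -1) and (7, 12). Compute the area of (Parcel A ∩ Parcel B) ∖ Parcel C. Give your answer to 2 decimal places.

|Parcel A ∩ Parcel B| = 39.0042.
|(Parcel A ∩ Parcel B) ∩ Parcel C| = 7.4965.
|(Parcel A ∩ Parcel B) ∖ Parcel C| = 39.0042 − 7.4965 = 31.51.

31.51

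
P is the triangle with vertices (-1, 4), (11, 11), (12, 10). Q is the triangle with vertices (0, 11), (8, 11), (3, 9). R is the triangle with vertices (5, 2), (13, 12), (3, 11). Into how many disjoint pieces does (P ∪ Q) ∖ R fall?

(P ∪ Q) ∖ R splits into 3 disjoint pieces (area 0.2317, area 1.5091, area 3.4082).

3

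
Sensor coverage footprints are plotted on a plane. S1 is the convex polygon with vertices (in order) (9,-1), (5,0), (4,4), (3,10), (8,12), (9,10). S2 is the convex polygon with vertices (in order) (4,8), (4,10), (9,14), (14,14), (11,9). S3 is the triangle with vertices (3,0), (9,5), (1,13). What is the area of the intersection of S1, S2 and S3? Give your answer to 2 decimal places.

1.75

The intersection is the polygon with vertices (4,8), (4,10), (5.75,8.25).
By the shoelace formula its area is 1.75.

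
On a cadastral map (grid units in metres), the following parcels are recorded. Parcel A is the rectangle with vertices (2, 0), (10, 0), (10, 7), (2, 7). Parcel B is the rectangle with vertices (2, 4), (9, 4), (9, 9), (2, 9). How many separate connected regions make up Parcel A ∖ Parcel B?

1

Parcel A ∖ Parcel B is a single connected region.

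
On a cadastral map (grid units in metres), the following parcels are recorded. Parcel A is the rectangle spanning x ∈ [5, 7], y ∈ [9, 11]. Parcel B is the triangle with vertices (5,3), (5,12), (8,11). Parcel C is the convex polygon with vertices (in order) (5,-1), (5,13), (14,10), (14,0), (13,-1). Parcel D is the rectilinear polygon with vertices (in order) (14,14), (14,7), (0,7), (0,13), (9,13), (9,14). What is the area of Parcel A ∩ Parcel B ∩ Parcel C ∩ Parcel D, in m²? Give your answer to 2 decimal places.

4.00

The intersection is the polygon with vertices (5,9), (5,11), (7,11), (7,9).
By the shoelace formula its area is 4.00.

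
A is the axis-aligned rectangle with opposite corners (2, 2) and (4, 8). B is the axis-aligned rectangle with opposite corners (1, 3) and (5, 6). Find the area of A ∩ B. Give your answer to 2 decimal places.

|A∩B|: x∈[2,4], y∈[3,6] → 2·3 = 6.

6.00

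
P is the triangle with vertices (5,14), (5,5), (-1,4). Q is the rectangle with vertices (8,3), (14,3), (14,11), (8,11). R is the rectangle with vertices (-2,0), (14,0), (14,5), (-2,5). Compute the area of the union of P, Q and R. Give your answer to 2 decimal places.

By inclusion–exclusion:
Individual areas: |P| = 27, |Q| = 48, |R| = 80.
|P∩Q| = 0.
|P∩R| = 2.7.
|Q∩R|: x∈[8,14], y∈[3,5] → 6·2 = 12.
|P∩Q∩R| = 0.
|P ∪ Q ∪ R| = 155 − 14.7 + 0 = 140.30.

140.30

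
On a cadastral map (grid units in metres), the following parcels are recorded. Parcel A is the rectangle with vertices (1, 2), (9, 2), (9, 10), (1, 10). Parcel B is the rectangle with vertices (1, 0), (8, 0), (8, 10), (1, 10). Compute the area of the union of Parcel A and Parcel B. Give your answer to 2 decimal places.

By inclusion–exclusion:
Individual areas: |Parcel A| = 64, |Parcel B| = 70.
|Parcel A∩Parcel B|: x∈[1,8], y∈[2,10] → 7·8 = 56.
|Parcel A ∪ Parcel B| = 134 − 56 = 78.00.

78.00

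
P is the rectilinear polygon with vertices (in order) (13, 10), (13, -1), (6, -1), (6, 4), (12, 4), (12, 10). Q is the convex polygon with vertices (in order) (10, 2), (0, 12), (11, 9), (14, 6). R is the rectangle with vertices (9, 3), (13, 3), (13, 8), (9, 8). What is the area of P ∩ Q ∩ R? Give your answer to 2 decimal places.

5.50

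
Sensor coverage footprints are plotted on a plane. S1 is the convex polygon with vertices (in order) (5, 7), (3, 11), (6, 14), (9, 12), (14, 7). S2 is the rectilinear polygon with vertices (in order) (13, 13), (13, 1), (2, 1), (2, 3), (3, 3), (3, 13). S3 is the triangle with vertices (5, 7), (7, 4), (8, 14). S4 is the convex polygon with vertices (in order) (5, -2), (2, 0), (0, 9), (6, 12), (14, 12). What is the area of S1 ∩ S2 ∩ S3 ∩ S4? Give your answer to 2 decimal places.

The intersection is the polygon with vertices (7.3,7), (5,7), (7.143,12), (7.8,12).
By the shoelace formula its area is 7.39.

7.39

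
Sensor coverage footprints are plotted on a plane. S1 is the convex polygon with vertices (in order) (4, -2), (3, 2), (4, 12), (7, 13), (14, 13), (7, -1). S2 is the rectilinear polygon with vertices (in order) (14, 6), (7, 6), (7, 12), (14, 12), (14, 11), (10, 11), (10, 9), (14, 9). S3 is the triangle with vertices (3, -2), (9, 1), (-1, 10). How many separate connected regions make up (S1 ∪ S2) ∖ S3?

(S1 ∪ S2) ∖ S3 splits into 2 disjoint pieces (area 82.4984, area 2.6111).

2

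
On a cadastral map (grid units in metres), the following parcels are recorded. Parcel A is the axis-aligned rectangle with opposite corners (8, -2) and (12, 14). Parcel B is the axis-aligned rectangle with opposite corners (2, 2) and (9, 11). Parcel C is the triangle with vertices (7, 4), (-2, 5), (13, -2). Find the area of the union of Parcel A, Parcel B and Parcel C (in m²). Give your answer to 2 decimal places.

By inclusion–exclusion:
Individual areas: |Parcel A| = 64, |Parcel B| = 63, |Parcel C| = 24.
|Parcel A∩Parcel B|: x∈[8,9], y∈[2,11] → 1·9 = 9.
|Parcel A∩Parcel C| = 6.4.
|Parcel B∩Parcel C| = 12.0127.
|Parcel A∩Parcel B∩Parcel C| = 0.5.
|Parcel A ∪ Parcel B ∪ Parcel C| = 151 − 27.4127 + 0.5 = 124.09.

124.09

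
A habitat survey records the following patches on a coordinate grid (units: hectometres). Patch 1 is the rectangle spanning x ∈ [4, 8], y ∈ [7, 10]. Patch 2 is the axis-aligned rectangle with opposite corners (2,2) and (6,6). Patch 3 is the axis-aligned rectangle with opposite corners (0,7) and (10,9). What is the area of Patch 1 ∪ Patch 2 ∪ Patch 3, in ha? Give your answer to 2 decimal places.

40.00

By inclusion–exclusion:
Individual areas: |Patch 1| = 12, |Patch 2| = 16, |Patch 3| = 20.
|Patch 1∩Patch 2| = 0 (no overlap).
|Patch 1∩Patch 3|: x∈[4,8], y∈[7,9] → 4·2 = 8.
|Patch 2∩Patch 3| = 0 (no overlap).
|Patch 1∩Patch 2∩Patch 3| = 0.
|Patch 1 ∪ Patch 2 ∪ Patch 3| = 48 − 8 + 0 = 40.00.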